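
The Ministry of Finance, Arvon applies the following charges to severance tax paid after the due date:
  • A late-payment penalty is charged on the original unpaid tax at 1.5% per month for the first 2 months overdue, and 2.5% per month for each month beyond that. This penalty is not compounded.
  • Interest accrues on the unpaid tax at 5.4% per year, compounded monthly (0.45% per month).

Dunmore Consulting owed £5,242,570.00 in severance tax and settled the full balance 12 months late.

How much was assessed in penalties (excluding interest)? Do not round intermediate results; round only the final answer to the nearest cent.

Penalty, months 1–2: 2 × 1.5% × £5,242,570.00 = £157,277.10
Penalty, months 3–12: 10 × 2.5% × £5,242,570.00 = £1,310,642.50
Total penalty = £157,277.10 + £1,310,642.50 = £1,467,919.60

£1,467,919.60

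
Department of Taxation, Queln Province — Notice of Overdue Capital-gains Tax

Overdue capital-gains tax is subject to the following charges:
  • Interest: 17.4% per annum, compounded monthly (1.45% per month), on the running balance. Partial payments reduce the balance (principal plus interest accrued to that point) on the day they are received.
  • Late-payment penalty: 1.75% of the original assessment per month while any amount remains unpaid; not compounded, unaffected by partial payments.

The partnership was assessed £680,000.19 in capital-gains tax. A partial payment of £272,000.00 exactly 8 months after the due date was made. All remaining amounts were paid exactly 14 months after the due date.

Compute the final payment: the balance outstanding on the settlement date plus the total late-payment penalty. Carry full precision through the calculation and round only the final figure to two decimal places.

Balance at month 8: £680,000.1900 × (1 + 0.0145)^8 = £763,001.5936…
After £272,000.00 payment: £763,001.5936… − £272,000.00 = £491,001.5936…
Balance at month 14: £491,001.5936… × (1 + 0.0145)^6 = £535,297.4936…
Penalty: 14 × 1.75% × £680,000.19 = £166,600.05…
Final settlement = outstanding balance + penalty = £535,297.4936… + £166,600.05… = £701,897.54

£701,897.54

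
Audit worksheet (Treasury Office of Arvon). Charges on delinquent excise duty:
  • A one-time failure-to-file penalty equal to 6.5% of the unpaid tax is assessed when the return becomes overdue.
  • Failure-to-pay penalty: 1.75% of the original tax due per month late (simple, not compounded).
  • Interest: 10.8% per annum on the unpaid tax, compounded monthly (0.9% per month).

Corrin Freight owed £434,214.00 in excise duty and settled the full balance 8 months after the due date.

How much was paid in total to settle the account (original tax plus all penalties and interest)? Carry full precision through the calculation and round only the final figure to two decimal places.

Failure-to-file penalty: 6.5% × £434,214.00 = £28,223.91
Failure-to-pay penalty = 1.75% × £434,214.00 × 8 mo = £60,789.96
Interest: £434,214.00 × ((1 + 0.009)^8 − 1) = £434,214.00 × 0.0743093… = £32,266.1326…
Total = £434,214.00 + £89,013.8700 + £32,266.1326… = £555,494.00

£555,494.00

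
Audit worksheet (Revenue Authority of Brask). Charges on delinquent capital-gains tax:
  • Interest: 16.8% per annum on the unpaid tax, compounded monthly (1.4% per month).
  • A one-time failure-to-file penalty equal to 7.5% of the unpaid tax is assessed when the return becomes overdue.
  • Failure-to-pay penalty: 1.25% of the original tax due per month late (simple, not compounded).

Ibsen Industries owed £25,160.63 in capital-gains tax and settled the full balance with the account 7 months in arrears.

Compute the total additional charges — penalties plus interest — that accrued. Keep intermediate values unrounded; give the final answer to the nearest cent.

£6,660.36

Failure-to-file penalty: 7.5% × £25,160.63 = £1,887.05…
Failure-to-pay penalty: 7 × 1.25% × £25,160.63 = £2,201.56…
Interest: £25,160.63 × ((1 + 0.014)^7 − 1) = £25,160.63 × 0.1022134… = £2,571.7534…
Penalties + interest = £4,088.6024… + £2,571.7534… = £6,660.36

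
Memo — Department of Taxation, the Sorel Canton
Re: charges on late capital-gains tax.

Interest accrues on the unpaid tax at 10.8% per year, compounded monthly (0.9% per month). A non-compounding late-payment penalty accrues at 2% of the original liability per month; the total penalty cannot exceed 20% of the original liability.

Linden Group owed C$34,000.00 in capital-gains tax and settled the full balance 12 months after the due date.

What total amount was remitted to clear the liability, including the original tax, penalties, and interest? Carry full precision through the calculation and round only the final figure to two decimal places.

Penalty (uncapped): 12 × 2% × C$34,000.00 = C$8,160.00; cap = 20% × C$34,000.00 = C$6,800.00 → penalty = C$6,800.00
Interest: C$34,000.00 × ((1 + 0.009)^12 − 1) = C$34,000.00 × 0.1135097… = C$3,859.3289…
Total = C$34,000.00 + C$6,800.0000 + C$3,859.3289… = C$44,659.33

C$44,659.33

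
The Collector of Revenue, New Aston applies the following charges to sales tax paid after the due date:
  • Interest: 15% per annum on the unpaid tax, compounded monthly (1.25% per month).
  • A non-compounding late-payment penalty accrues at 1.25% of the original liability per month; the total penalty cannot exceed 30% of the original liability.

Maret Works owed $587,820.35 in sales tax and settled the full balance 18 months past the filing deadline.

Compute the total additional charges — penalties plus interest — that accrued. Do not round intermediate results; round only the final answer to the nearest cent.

$279,554.07

Penalty: 18 × 1.25% × $587,820.35 = $132,259.58… (below the 30% cap of $176,346.11…)
Interest: $587,820.35 × ((1 + 0.0125)^18 − 1) = $587,820.35 × 0.2505774… = $147,294.4915…
Penalties + interest = $132,259.5788… + $147,294.4915… = $279,554.07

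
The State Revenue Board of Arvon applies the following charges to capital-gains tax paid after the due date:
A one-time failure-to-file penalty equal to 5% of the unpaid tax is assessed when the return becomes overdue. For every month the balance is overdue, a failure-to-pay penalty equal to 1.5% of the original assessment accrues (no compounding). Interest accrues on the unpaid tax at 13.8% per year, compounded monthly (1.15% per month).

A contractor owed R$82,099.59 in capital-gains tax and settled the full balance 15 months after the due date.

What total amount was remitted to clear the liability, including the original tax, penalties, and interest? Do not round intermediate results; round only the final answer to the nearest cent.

R$120,038.04

Failure-to-file penalty: 5% × R$82,099.59 = R$4,104.98…
Failure-to-pay penalty = 1.5% × R$82,099.59 × 15 mo = R$18,472.41…
Interest: R$82,099.59 × ((1 + 0.0115)^15 − 1) = R$82,099.59 × 0.1871027… = R$15,361.0581…
Total = R$82,099.59 + R$22,577.3873… + R$15,361.0581… = R$120,038.04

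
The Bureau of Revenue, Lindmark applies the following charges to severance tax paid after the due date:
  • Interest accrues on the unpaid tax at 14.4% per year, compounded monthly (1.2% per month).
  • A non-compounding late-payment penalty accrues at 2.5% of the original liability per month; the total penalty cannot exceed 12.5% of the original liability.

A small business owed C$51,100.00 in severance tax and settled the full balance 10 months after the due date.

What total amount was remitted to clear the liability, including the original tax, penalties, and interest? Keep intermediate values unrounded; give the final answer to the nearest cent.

Penalty (uncapped): 10 × 2.5% × C$51,100.00 = C$12,775.00; cap = 12.5% × C$51,100.00 = C$6,387.50 → penalty = C$6,387.50
Interest: C$51,100.00 × ((1 + 0.012)^10 − 1) = C$51,100.00 × 0.1266918… = C$6,473.9499…
Total = C$51,100.00 + C$6,387.5000 + C$6,473.9499… = C$63,961.45

C$63,961.45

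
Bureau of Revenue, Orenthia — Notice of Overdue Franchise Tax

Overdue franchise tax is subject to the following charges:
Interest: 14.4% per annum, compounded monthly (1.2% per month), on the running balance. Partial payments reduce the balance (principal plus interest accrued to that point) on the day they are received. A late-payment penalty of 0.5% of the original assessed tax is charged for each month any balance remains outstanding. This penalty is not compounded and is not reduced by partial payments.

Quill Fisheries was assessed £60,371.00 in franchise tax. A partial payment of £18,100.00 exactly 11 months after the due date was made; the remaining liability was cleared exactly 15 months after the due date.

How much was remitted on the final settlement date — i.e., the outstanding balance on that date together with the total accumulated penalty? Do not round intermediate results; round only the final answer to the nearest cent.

£57,743.07

Balance at month 11: £60,371.0000 × (1 + 0.012)^11 = £68,835.7434…
After £18,100.00 payment: £68,835.7434… − £18,100.00 = £50,735.7434…
Balance at month 15: £50,735.7434… × (1 + 0.012)^4 = £53,215.2465…
Penalty: 15 × 0.5% × £60,371.00 = £4,527.83…
Final settlement = outstanding balance + penalty = £53,215.2465… + £4,527.83… = £57,743.07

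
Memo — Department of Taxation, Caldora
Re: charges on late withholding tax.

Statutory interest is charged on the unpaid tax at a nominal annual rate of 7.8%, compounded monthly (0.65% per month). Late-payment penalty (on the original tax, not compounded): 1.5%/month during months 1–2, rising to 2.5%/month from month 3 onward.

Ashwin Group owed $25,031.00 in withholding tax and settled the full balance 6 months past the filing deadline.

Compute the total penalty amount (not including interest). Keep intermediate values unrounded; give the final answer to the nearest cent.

Penalty, months 1–2: 2 × 1.5% × $25,031.00 = $750.93
Penalty, months 3–6: 4 × 2.5% × $25,031.00 = $2,503.10
Total penalty = $750.93 + $2,503.10 = $3,254.03

$3,254.03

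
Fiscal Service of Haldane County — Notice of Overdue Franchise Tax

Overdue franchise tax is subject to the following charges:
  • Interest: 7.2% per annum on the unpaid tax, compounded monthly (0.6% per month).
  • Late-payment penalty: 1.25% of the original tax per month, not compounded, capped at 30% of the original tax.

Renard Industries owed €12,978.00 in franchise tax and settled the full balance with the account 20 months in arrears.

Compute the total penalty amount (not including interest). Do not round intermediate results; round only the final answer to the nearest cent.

€3,244.50

Penalty: 20 × 1.25% × €12,978.00 = €3,244.50 (below the 30% cap of €3,893.40)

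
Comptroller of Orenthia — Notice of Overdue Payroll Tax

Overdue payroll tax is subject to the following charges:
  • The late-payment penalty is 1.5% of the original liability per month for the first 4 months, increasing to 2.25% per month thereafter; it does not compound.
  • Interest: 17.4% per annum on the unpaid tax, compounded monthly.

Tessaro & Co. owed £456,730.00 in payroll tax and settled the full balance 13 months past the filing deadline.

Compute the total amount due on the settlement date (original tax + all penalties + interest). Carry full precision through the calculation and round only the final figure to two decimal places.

Penalty, months 1–4: 4 × 1.5% × £456,730.00 = £27,403.80
Penalty, months 5–13: 9 × 2.25% × £456,730.00 = £92,487.83…
Interest (17.4%/yr ÷ 12 = 1.45%/month): £456,730.00 × ((1 + 0.0145)^13 − 1) = £93,996.7945…
Total = £456,730.00 + £119,891.6250 + £93,996.7945… = £670,618.42

£670,618.42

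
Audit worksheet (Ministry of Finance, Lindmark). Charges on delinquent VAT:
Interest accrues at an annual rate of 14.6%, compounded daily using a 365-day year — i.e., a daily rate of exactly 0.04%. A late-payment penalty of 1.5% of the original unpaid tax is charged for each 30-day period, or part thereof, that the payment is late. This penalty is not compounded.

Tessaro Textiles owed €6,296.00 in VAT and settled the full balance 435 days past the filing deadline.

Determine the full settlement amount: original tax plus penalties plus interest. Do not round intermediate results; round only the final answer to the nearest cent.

Penalty periods: ⌈435/30⌉ = 15; penalty = 15 × 1.5% × €6,296.00 = €1,416.60
Interest: €6,296.00 × ((1 + 0.0004)^435 − 1) = €6,296.00 × 0.19001416… = €1,196.3292…
Total = €6,296.00 + €1,416.6000 + €1,196.3292… = €8,908.93

€8,908.93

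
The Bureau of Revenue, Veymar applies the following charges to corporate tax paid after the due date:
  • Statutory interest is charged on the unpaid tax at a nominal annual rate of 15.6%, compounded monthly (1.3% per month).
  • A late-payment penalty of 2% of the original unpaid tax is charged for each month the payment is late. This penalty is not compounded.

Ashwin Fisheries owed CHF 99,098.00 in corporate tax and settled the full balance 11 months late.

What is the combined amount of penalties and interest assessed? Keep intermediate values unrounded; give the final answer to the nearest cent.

CHF 36,930.56

Late-payment penalty: 11 × 2% × CHF 99,098.00 = CHF 21,801.56
Interest: CHF 99,098.00 × ((1 + 0.013)^11 − 1) = CHF 99,098.00 × 0.1526671… = CHF 15,129.0047…
Penalties + interest = CHF 21,801.5600 + CHF 15,129.0047… = CHF 36,930.56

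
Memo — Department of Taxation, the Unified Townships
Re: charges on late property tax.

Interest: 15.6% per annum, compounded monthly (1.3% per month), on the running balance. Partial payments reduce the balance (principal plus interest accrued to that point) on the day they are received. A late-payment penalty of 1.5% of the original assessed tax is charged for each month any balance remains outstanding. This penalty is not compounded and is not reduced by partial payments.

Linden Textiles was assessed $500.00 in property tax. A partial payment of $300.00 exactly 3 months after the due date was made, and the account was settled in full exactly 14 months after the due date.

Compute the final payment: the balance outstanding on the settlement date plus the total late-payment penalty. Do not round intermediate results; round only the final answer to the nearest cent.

Balance at month 3: $500.0000 × (1 + 0.013)^3 = $519.7546…
After $300.00 payment: $519.7546… − $300.00 = $219.7546…
Balance at month 14: $219.7546… × (1 + 0.013)^11 = $253.3039…
Penalty: 14 × 1.5% × $500.00 = $105.00
Final settlement = outstanding balance + penalty = $253.3039… + $105.00 = $358.30

$358.30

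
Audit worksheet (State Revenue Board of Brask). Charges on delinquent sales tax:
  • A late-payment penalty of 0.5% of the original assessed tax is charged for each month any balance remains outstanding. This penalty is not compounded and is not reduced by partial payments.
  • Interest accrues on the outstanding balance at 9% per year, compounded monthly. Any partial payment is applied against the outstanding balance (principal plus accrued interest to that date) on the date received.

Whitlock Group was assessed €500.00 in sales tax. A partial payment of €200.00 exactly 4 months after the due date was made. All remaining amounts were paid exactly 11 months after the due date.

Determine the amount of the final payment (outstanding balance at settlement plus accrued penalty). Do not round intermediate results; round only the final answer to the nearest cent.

Monthly rate = 9% ÷ 12 = 0.75%
Balance at month 4: €500.0000 × (1 + 0.0075)^4 = €515.1696…
After €200.00 payment: €515.1696… − €200.00 = €315.1696…
Balance at month 11: €315.1696… × (1 + 0.0075)^7 = €332.0930…
Penalty: 11 × 0.5% × €500.00 = €27.50
Final settlement = outstanding balance + penalty = €332.0930… + €27.50 = €359.59

€359.59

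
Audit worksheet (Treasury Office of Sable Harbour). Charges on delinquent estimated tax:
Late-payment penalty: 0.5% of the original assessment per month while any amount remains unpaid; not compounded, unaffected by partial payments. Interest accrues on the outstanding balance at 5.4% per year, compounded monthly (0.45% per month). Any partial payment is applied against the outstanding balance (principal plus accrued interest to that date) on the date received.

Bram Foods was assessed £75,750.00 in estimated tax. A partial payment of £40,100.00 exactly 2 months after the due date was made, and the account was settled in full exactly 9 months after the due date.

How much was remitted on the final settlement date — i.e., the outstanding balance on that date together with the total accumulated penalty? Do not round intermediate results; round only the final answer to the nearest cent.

£40,902.10

Balance at month 2: £75,750.0000 × (1 + 0.0045)^2 = £76,433.2839…
After £40,100.00 payment: £76,433.2839… − £40,100.00 = £36,333.2839…
Balance at month 9: £36,333.2839… × (1 + 0.0045)^7 = £37,493.3495…
Penalty: 9 × 0.5% × £75,750.00 = £3,408.75
Final settlement = outstanding balance + penalty = £37,493.3495… + £3,408.75 = £40,902.10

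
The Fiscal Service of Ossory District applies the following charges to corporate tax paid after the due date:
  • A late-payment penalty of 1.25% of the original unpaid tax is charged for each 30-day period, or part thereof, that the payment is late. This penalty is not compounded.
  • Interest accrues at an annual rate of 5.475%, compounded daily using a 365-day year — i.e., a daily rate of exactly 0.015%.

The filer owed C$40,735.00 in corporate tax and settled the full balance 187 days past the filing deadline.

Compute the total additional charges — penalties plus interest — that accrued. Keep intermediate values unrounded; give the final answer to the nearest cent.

Penalty periods: ⌈187/30⌉ = 7; penalty = 7 × 1.25% × C$40,735.00 = C$3,564.31…
Interest: C$40,735.00 × ((1 + 0.00015)^187 − 1) = C$40,735.00 × 0.02844494… = C$1,158.7047…
Penalties + interest = C$3,564.3125 + C$1,158.7047… = C$4,723.02

C$4,723.02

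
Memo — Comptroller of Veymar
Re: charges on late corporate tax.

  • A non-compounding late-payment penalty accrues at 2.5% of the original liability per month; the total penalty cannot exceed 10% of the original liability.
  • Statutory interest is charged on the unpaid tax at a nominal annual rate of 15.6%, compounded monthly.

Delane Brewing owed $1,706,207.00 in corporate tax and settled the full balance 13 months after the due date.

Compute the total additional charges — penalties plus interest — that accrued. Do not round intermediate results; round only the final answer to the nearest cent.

Penalty (uncapped): 13 × 2.5% × $1,706,207.00 = $554,517.28…; cap = 10% × $1,706,207.00 = $170,620.70 → penalty = $170,620.70
Interest (15.6%/yr ÷ 12 = 1.3%/month): $1,706,207.00 × ((1 + 0.013)^13 − 1) = $311,947.9575…
Penalties + interest = $170,620.7000 + $311,947.9575… = $482,568.66

$482,568.66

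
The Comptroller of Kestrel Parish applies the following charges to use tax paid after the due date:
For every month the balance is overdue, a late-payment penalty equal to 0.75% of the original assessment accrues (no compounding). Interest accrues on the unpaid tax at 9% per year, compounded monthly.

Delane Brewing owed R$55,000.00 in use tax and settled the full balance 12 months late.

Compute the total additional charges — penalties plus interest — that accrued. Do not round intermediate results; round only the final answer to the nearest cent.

R$10,109.38

Late-payment penalty: 12 × 0.75% × R$55,000.00 = R$4,950.00
Interest (9%/yr ÷ 12 = 0.75%/month): R$55,000.00 × ((1 + 0.0075)^12 − 1) = R$5,159.3794…
Penalties + interest = R$4,950.0000 + R$5,159.3794… = R$10,109.38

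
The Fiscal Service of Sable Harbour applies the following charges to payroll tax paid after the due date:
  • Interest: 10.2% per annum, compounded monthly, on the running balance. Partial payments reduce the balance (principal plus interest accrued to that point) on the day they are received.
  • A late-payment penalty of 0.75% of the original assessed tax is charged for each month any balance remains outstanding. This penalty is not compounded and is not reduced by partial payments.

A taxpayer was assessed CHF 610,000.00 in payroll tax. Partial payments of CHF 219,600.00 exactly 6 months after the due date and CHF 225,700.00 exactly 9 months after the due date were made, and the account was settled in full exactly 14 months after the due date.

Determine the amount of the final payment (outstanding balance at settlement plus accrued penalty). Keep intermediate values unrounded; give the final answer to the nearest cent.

CHF 280,348.81

Monthly rate = 10.2% ÷ 12 = 0.85%
Balance at month 6: CHF 610,000.0000 × (1 + 0.0085)^6 = CHF 641,778.6278…
After CHF 219,600.00 payment: CHF 641,778.6278… − CHF 219,600.00 = CHF 422,178.6278…
Balance at month 9: CHF 422,178.6278… × (1 + 0.0085)^3 = CHF 433,035.9492…
After CHF 225,700.00 payment: CHF 433,035.9492… − CHF 225,700.00 = CHF 207,335.9492…
Balance at month 14: CHF 207,335.9492… × (1 + 0.0085)^5 = CHF 216,298.8060…
Penalty: 14 × 0.75% × CHF 610,000.00 = CHF 64,050.00
Final settlement = outstanding balance + penalty = CHF 216,298.8060… + CHF 64,050.00 = CHF 280,348.81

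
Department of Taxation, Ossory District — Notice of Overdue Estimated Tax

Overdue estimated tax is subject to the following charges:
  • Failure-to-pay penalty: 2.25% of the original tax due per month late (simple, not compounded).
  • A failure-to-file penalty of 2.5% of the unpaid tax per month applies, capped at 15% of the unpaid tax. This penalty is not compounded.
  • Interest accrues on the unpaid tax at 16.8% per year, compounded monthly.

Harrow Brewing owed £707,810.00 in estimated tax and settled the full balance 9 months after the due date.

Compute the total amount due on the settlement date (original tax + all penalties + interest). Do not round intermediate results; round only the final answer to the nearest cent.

Failure-to-file: 9 × 2.5% × £707,810.00 = £159,257.25, capped at 15% × £707,810.00 = £106,171.50
Failure-to-pay penalty = 2.25% × £707,810.00 × 9 mo = £143,331.53…
Interest (16.8%/yr ÷ 12 = 1.4%/month): £707,810.00 × ((1 + 0.014)^9 − 1) = £94,344.9892…
Total = £707,810.00 + £249,503.0250 + £94,344.9892… = £1,051,658.01

£1,051,658.01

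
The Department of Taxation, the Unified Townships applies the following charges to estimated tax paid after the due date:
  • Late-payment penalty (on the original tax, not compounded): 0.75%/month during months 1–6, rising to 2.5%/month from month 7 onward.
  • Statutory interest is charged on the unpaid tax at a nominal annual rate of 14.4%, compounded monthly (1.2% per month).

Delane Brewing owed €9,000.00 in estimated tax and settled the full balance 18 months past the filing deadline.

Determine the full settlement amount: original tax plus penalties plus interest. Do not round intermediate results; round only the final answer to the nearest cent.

Penalty, months 1–6: 6 × 0.75% × €9,000.00 = €405.00
Penalty, months 7–18: 12 × 2.5% × €9,000.00 = €2,700.00
Interest: €9,000.00 × ((1 + 0.012)^18 − 1) = €9,000.00 × 0.2395077… = €2,155.5692…
Total = €9,000.00 + €3,105.0000 + €2,155.5692… = €14,260.57

€14,260.57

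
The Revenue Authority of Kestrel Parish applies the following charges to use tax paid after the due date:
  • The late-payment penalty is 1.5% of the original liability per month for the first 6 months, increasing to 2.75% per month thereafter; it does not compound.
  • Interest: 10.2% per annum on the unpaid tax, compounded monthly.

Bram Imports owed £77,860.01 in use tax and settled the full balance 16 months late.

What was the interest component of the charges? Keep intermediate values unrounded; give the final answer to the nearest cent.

Interest (10.2%/yr ÷ 12 = 0.85%/month): £77,860.01 × ((1 + 0.0085)^16 − 1) = £11,291.5395…

£11,291.54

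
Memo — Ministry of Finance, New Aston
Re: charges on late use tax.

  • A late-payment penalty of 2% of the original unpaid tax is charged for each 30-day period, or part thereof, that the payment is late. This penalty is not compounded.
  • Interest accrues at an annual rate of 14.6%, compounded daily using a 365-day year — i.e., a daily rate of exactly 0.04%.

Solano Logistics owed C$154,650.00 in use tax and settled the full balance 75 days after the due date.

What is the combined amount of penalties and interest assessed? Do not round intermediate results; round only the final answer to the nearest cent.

Penalty periods: ⌈75/30⌉ = 3; penalty = 3 × 2% × C$154,650.00 = C$9,279.00
Interest: C$154,650.00 × ((1 + 0.0004)^75 − 1) = C$154,650.00 × 0.03044835… = C$4,708.8378…
Penalties + interest = C$9,279.0000 + C$4,708.8378… = C$13,987.84

C$13,987.84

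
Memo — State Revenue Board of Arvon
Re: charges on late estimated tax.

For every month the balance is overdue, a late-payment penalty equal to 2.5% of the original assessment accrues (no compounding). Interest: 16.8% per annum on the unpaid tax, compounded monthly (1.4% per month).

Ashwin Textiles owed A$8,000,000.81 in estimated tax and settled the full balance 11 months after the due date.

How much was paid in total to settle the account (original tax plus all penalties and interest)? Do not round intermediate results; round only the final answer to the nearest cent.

Late-payment penalty = 2.5% × A$8,000,000.81 × 11 mo = A$2,200,000.22…
Interest: A$8,000,000.81 × ((1 + 0.014)^11 − 1) = A$8,000,000.81 × 0.1652457… = A$1,321,965.6480…
Total = A$8,000,000.81 + A$2,200,000.2228… + A$1,321,965.6480… = A$11,521,966.68

A$11,521,966.68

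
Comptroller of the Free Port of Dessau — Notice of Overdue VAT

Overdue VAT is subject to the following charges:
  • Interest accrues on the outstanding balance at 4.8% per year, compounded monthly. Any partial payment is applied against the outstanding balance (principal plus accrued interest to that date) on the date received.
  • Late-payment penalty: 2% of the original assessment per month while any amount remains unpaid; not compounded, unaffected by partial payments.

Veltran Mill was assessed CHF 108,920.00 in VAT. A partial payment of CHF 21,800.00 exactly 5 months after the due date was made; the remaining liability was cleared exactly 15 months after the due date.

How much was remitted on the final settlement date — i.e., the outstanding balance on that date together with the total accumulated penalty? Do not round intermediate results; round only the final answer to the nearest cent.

CHF 125,629.53

Monthly rate = 4.8% ÷ 12 = 0.4%
Balance at month 5: CHF 108,920.0000 × (1 + 0.004)^5 = CHF 111,115.8970…
After CHF 21,800.00 payment: CHF 111,115.8970… − CHF 21,800.00 = CHF 89,315.8970…
Balance at month 15: CHF 89,315.8970… × (1 + 0.004)^10 = CHF 92,953.5311…
Penalty: 15 × 2% × CHF 108,920.00 = CHF 32,676.00
Final settlement = outstanding balance + penalty = CHF 92,953.5311… + CHF 32,676.00 = CHF 125,629.53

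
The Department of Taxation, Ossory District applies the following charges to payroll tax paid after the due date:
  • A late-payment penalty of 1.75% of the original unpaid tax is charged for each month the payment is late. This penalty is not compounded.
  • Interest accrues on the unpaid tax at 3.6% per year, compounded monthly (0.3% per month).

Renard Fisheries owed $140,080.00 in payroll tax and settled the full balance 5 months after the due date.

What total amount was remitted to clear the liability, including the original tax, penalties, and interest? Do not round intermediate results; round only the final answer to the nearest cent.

$154,450.85

Late-payment penalty = 1.75% × $140,080.00 × 5 mo = $12,257.00
Interest: $140,080.00 × ((1 + 0.003)^5 − 1) = $140,080.00 × 0.0150903… = $2,113.8451…
Total = $140,080.00 + $12,257.0000 + $2,113.8451… = $154,450.85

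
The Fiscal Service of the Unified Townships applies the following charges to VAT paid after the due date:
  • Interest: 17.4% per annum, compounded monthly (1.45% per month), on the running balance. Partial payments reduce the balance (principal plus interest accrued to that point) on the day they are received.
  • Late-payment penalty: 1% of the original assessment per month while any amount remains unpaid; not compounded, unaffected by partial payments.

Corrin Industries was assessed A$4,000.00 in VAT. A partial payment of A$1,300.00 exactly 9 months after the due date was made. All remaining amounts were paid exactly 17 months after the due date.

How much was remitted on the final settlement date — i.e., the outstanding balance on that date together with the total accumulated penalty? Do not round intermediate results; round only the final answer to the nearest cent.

Balance at month 9: A$4,000.0000 × (1 + 0.0145)^9 = A$4,553.3229…
After A$1,300.00 payment: A$4,553.3229… − A$1,300.00 = A$3,253.3229…
Balance at month 17: A$3,253.3229… × (1 + 0.0145)^8 = A$3,650.4263…
Penalty: 17 × 1% × A$4,000.00 = A$680.00
Final settlement = outstanding balance + penalty = A$3,650.4263… + A$680.00 = A$4,330.43

A$4,330.43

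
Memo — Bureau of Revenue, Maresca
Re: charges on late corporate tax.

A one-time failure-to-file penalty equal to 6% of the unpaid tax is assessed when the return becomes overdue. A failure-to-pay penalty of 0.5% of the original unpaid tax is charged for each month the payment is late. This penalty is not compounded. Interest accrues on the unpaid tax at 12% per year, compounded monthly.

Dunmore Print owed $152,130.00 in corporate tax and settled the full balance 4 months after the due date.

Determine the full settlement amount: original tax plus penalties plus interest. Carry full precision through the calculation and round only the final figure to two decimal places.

Failure-to-file penalty: 6% × $152,130.00 = $9,127.80
Failure-to-pay penalty = 0.5% × $152,130.00 × 4 mo = $3,042.60
Interest (12%/yr ÷ 12 = 1%/month): $152,130.00 × ((1 + 0.01)^4 − 1) = $6,177.0880…
Total = $152,130.00 + $12,170.4000 + $6,177.0880… = $170,477.49

$170,477.49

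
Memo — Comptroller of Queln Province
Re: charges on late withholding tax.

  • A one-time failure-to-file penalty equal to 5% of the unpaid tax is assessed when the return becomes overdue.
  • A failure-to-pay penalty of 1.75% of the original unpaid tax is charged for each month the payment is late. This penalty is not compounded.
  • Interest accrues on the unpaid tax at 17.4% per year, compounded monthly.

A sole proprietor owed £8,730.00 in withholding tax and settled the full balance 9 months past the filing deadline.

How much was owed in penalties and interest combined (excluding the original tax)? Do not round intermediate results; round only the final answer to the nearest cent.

Failure-to-file penalty: 5% × £8,730.00 = £436.50
Failure-to-pay penalty: 9 × 1.75% × £8,730.00 = £1,374.98…
Interest (17.4%/yr ÷ 12 = 1.45%/month): £8,730.00 × ((1 + 0.0145)^9 − 1) = £1,207.6273…
Penalties + interest = £1,811.4750 + £1,207.6273… = £3,019.10

£3,019.10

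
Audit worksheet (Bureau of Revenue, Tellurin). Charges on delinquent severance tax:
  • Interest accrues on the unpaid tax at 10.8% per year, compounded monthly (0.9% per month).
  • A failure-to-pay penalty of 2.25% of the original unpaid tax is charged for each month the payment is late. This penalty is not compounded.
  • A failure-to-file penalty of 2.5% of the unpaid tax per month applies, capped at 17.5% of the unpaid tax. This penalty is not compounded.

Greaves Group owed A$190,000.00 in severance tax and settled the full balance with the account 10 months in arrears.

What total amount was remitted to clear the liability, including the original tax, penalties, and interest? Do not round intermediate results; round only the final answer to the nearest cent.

A$283,809.44

Failure-to-file: 10 × 2.5% × A$190,000.00 = A$47,500.00, capped at 17.5% × A$190,000.00 = A$33,250.00
Failure-to-pay penalty = 2.25% × A$190,000.00 × 10 mo = A$42,750.00
Interest: A$190,000.00 × ((1 + 0.009)^10 − 1) = A$190,000.00 × 0.0937339… = A$17,809.4358…
Total = A$190,000.00 + A$76,000.0000 + A$17,809.4358… = A$283,809.44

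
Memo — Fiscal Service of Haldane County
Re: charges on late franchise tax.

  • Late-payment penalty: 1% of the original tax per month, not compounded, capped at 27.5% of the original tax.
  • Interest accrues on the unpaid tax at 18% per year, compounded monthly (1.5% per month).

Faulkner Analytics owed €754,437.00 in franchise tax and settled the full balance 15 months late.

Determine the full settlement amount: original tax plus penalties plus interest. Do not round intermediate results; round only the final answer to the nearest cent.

Penalty: 15 × 1% × €754,437.00 = €113,165.55 (below the 27.5% cap of €207,470.18…)
Interest: €754,437.00 × ((1 + 0.015)^15 − 1) = €754,437.00 × 0.2502321… = €188,784.3297…
Total = €754,437.00 + €113,165.5500 + €188,784.3297… = €1,056,386.88

€1,056,386.88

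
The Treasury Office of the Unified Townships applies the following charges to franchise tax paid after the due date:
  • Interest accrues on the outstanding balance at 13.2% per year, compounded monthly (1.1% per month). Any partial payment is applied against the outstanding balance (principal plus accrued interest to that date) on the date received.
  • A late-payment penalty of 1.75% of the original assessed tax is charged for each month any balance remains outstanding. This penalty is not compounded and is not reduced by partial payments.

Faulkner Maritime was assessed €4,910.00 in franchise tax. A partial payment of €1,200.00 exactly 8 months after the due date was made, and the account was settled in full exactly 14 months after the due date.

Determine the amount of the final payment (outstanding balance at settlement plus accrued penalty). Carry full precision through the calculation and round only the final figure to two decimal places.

Balance at month 8: €4,910.0000 × (1 + 0.011)^8 = €5,359.0861…
After €1,200.00 payment: €5,359.0861… − €1,200.00 = €4,159.0861…
Balance at month 14: €4,159.0861… × (1 + 0.011)^6 = €4,441.2462…
Penalty: 14 × 1.75% × €4,910.00 = €1,202.95
Final settlement = outstanding balance + penalty = €4,441.2462… + €1,202.95 = €5,644.20

€5,644.20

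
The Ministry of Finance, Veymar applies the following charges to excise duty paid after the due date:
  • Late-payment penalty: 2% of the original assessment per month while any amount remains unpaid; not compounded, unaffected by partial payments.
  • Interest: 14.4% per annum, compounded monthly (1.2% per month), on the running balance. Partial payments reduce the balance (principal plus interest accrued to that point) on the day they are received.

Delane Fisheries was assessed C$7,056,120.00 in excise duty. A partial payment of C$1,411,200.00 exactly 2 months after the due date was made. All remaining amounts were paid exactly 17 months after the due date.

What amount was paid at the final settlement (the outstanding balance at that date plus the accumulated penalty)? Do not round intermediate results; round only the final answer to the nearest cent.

C$9,353,783.01

Balance at month 2: C$7,056,120.0000 × (1 + 0.012)^2 = C$7,226,482.9613…
After C$1,411,200.00 payment: C$7,226,482.9613… − C$1,411,200.00 = C$5,815,282.9613…
Balance at month 17: C$5,815,282.9613… × (1 + 0.012)^15 = C$6,954,702.2139…
Penalty: 17 × 2% × C$7,056,120.00 = C$2,399,080.80
Final settlement = outstanding balance + penalty = C$6,954,702.2139… + C$2,399,080.80 = C$9,353,783.01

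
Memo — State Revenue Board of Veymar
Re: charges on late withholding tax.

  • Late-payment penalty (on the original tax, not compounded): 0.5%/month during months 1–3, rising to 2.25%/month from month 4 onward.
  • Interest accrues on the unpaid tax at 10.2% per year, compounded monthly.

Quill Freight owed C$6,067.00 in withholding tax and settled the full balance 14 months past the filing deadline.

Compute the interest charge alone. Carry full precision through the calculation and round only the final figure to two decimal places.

C$763.25

Interest (10.2%/yr ÷ 12 = 0.85%/month): C$6,067.00 × ((1 + 0.0085)^14 − 1) = C$763.2505…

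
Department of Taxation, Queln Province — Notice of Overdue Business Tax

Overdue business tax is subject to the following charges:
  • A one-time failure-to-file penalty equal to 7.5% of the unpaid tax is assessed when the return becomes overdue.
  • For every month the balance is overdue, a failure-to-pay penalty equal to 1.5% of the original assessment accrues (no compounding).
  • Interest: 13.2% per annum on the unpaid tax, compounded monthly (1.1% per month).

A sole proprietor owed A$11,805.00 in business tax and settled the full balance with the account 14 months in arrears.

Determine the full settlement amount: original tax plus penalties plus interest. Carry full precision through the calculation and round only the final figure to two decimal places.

Failure-to-file penalty: 7.5% × A$11,805.00 = A$885.38…
Failure-to-pay penalty = 1.5% × A$11,805.00 × 14 mo = A$2,479.05
Interest: A$11,805.00 × ((1 + 0.011)^14 − 1) = A$11,805.00 × 0.1655105… = A$1,953.8511…
Total = A$11,805.00 + A$3,364.4250 + A$1,953.8511… = A$17,123.28

A$17,123.28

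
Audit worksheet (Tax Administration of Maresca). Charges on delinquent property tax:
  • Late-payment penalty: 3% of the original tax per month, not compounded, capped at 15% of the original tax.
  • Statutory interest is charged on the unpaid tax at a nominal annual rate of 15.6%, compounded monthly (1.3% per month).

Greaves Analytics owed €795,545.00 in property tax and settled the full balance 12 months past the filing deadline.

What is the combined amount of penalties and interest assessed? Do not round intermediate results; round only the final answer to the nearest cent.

€252,706.28

Penalty (uncapped): 12 × 3% × €795,545.00 = €286,396.20; cap = 15% × €795,545.00 = €119,331.75 → penalty = €119,331.75
Interest: €795,545.00 × ((1 + 0.013)^12 − 1) = €795,545.00 × 0.1676518… = €133,374.5324…
Penalties + interest = €119,331.7500 + €133,374.5324… = €252,706.28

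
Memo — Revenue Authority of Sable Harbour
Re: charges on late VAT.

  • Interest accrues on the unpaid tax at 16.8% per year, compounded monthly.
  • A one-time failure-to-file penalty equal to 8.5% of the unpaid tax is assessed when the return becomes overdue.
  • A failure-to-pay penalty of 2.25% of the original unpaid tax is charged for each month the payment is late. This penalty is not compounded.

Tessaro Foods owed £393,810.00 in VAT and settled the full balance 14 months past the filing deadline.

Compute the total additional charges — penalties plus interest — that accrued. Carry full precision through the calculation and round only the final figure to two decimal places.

£242,143.68

Failure-to-file penalty: 8.5% × £393,810.00 = £33,473.85
Failure-to-pay penalty: 14 × 2.25% × £393,810.00 = £124,050.15
Interest (16.8%/yr ÷ 12 = 1.4%/month): £393,810.00 × ((1 + 0.014)^14 − 1) = £84,619.6757…
Penalties + interest = £157,524.0000 + £84,619.6757… = £242,143.68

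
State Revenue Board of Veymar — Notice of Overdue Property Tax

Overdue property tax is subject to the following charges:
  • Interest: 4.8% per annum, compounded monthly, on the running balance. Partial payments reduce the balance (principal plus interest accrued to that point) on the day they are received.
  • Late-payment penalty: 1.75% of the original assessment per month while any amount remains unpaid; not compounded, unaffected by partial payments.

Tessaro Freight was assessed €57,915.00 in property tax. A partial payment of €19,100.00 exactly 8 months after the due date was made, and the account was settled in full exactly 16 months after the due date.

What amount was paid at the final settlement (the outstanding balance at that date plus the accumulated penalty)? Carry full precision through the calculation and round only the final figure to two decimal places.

€58,231.23

Monthly rate = 4.8% ÷ 12 = 0.4%
Balance at month 8: €57,915.0000 × (1 + 0.004)^8 = €59,794.4345…
After €19,100.00 payment: €59,794.4345… − €19,100.00 = €40,694.4345…
Balance at month 16: €40,694.4345… × (1 + 0.004)^8 = €42,015.0341…
Penalty: 16 × 1.75% × €57,915.00 = €16,216.20
Final settlement = outstanding balance + penalty = €42,015.0341… + €16,216.20 = €58,231.23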